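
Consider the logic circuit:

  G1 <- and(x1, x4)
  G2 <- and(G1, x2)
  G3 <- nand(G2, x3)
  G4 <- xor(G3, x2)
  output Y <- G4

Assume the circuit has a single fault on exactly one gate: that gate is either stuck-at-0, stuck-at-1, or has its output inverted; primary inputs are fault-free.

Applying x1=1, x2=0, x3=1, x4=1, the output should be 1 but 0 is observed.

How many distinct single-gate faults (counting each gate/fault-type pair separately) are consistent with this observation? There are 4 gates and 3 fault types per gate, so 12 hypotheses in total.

6

Fault-free: G1=1, G2=0, G3=1, G4=1 → 1. Observed 0.
  G1 stuck-at-0: output 1 ✗
  G1 stuck-at-1: output 1 ✗
  G1 inverted output: output 1 ✗
  G2 stuck-at-0: output 1 ✗
  G2 stuck-at-1: output 0 ✓
  G2 inverted output: output 0 ✓
  G3 stuck-at-0: output 0 ✓
  G3 stuck-at-1: output 1 ✗
  G3 inverted output: output 0 ✓
  G4 stuck-at-0: output 0 ✓
  G4 stuck-at-1: output 1 ✗
  G4 inverted output: output 0 ✓
Consistent faults: {G2 stuck-at-1, G2 inverted output, G3 stuck-at-0, G3 inverted output, G4 stuck-at-0, G4 inverted output} — 6 in all.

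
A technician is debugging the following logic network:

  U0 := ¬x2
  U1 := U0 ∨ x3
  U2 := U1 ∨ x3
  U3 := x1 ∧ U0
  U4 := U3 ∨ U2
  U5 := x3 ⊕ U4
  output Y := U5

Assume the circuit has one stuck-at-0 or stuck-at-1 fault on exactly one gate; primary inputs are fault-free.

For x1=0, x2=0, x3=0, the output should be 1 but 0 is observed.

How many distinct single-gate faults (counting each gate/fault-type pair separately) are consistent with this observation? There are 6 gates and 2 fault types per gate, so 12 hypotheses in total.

Fault-free: U0=1, U1=1, U2=1, U3=0, U4=1, U5=1 → 1. Observed 0.
  U0 stuck-at-0: output 0 ✓
  U0 stuck-at-1: output 1 ✗
  U1 stuck-at-0: output 0 ✓
  U1 stuck-at-1: output 1 ✗
  U2 stuck-at-0: output 0 ✓
  U2 stuck-at-1: output 1 ✗
  U3 stuck-at-0: output 1 ✗
  U3 stuck-at-1: output 1 ✗
  U4 stuck-at-0: output 0 ✓
  U4 stuck-at-1: output 1 ✗
  U5 stuck-at-0: output 0 ✓
  U5 stuck-at-1: output 1 ✗
Consistent faults: {U0 stuck-at-0, U1 stuck-at-0, U2 stuck-at-0, U4 stuck-at-0, U5 stuck-at-0} — 5 in all.

5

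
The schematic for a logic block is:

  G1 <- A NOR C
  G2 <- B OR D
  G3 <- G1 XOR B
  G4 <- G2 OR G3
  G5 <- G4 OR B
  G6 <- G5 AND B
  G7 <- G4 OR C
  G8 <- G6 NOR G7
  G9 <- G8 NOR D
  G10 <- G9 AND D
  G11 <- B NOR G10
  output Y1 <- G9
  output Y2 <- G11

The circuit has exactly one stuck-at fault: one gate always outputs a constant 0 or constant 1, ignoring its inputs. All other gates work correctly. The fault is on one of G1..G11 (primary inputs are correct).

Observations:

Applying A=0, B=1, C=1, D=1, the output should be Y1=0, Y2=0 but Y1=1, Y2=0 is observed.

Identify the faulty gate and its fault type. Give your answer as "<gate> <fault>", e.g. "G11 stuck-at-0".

Fault-free values for test 1 (A=0, B=1, C=1, D=1): G1=0, G2=1, G3=1, G4=1, G5=1, G6=1, G7=1, G8=0, G9=0, G10=0, G11=0, giving Y1=0, Y2=0. Observed Y1=1, Y2=0.
Test 1: faults giving observed Y1=1, Y2=0 are {G9 stuck-at-1}.
Only G9 stuck-at-1 is consistent with every test.

G9 stuck-at-1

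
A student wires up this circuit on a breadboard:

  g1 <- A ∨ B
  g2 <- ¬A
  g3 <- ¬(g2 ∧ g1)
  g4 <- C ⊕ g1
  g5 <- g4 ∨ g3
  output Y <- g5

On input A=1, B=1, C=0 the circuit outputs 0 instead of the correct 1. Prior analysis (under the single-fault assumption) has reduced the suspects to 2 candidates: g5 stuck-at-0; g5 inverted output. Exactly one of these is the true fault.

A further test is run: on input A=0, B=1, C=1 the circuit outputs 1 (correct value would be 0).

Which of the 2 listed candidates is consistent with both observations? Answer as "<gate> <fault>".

g5 inverted output

Evaluate each candidate on input A=0, B=1, C=1:
  g5 stuck-at-0: g1=1, g2=1, g3=0, g4=0, g5=0 [stuck-at-0] → 0 — eliminated
  g5 inverted output: g1=1, g2=1, g3=0, g4=0, g5=1 [inverted output] → 1 — matches
Only g5 inverted output reproduces the observed 1.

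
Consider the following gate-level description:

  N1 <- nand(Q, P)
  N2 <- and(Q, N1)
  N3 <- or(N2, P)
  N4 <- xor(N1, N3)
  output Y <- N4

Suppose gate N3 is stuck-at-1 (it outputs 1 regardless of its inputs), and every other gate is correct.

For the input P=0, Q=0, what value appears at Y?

0

Propagate with N3 forced: N1=1, N2=0, N3=1 [stuck-at-1], N4=0.
So Y = 0. (Without the fault it would be 1.)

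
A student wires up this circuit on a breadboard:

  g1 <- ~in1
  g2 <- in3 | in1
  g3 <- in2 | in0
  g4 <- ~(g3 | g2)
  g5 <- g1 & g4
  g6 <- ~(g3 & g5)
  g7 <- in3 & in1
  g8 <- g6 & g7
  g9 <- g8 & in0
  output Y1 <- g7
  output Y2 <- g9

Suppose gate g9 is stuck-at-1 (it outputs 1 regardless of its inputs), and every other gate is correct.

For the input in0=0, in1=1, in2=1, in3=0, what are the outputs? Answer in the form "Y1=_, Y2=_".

Propagate with g9 forced: g1=0, g2=1, g3=1, g4=0, g5=0, g6=1, g7=0, g8=0, g9=1 [stuck-at-1].
So the outputs are Y1=0, Y2=1. (Without the fault they would be Y1=0, Y2=0.)

Y1=0, Y2=1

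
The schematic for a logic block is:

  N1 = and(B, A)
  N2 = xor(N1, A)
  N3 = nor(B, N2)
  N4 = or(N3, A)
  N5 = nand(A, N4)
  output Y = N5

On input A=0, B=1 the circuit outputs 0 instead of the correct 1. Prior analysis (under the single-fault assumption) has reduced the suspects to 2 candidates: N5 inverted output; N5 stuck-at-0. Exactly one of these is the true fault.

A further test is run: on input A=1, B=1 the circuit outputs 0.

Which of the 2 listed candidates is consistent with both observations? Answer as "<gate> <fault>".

Evaluate each candidate on input A=1, B=1:
  N5 inverted output: N1=1, N2=0, N3=0, N4=1, N5=1 [inverted output] → 1 — eliminated
  N5 stuck-at-0: N1=1, N2=0, N3=0, N4=1, N5=0 [stuck-at-0] → 0 — matches
Only N5 stuck-at-0 reproduces the observed 0.

N5 stuck-at-0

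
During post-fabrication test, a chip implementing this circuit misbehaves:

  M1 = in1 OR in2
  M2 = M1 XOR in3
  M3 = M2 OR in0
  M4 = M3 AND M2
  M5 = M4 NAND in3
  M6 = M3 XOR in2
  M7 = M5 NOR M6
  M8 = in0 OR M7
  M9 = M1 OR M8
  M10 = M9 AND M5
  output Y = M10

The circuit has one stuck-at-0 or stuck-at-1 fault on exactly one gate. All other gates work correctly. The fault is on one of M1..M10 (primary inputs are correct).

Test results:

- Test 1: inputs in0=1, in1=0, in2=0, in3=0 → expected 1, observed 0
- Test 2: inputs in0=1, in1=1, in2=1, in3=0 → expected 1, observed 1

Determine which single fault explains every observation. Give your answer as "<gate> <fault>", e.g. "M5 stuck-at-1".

Fault-free values for test 1 (in0=1, in1=0, in2=0, in3=0): M1=0, M2=0, M3=1, M4=0, M5=1, M6=1, M7=0, M8=1, M9=1, M10=1, giving Y=1. Observed 0.
Test 1: faults giving observed 0 are {M5 stuck-at-0, M8 stuck-at-0, M9 stuck-at-0, M10 stuck-at-0}.
Test 2 (in0=1, in1=1, in2=1, in3=0): fault-free M1=1, M2=1, M3=1, M4=1, M5=1, M6=0, M7=0, M8=1, M9=1, M10=1 → 1; observed 1. Eliminates M5 stuck-at-0, M9 stuck-at-0, M10 stuck-at-0.
Only M8 stuck-at-0 is consistent with every test.

M8 stuck-at-0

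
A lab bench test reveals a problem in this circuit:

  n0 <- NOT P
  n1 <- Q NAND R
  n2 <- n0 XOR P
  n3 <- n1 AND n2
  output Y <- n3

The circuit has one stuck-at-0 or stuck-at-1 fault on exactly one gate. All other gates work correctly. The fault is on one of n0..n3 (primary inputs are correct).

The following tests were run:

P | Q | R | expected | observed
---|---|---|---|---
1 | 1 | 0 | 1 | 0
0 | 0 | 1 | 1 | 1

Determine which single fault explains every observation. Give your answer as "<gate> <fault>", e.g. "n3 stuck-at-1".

n0 stuck-at-1

Fault-free values for test 1 (P=1, Q=1, R=0): n0=0, n1=1, n2=1, n3=1, giving Y=1. Observed 0.
Test 1: faults giving observed 0 are {n0 stuck-at-1, n1 stuck-at-0, n2 stuck-at-0, n3 stuck-at-0}.
Test 2 (P=0, Q=0, R=1): fault-free n0=1, n1=1, n2=1, n3=1 → 1; observed 1. Eliminates n1 stuck-at-0, n2 stuck-at-0, n3 stuck-at-0.
Only n0 stuck-at-1 is consistent with every test.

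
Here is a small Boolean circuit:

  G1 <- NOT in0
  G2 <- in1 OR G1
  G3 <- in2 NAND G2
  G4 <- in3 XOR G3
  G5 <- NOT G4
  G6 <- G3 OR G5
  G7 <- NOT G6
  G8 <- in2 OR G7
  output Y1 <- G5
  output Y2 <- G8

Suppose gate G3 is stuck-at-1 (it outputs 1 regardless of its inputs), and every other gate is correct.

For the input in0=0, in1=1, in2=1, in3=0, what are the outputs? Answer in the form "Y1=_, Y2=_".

Y1=0, Y2=1

Propagate with G3 forced: G1=1, G2=1, G3=1 [stuck-at-1], G4=1, G5=0, G6=1, G7=0, G8=1.
So the outputs are Y1=0, Y2=1. (Without the fault they would be Y1=1, Y2=1.)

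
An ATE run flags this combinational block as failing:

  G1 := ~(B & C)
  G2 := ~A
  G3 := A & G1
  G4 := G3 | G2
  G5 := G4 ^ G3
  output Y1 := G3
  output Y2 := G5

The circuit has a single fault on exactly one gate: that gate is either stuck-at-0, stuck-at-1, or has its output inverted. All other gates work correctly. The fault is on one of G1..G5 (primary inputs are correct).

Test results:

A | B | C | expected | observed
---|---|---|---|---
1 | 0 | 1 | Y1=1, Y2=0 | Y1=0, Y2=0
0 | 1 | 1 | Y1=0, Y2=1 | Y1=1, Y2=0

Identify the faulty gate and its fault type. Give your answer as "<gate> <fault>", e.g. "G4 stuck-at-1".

G3 inverted output

Fault-free values for test 1 (A=1, B=0, C=1): G1=1, G2=0, G3=1, G4=1, G5=0, giving Y1=1, Y2=0. Observed Y1=0, Y2=0.
Test 1: faults giving observed Y1=0, Y2=0 are {G1 stuck-at-0, G1 inverted output, G3 stuck-at-0, G3 inverted output}.
Test 2 (A=0, B=1, C=1): fault-free G1=0, G2=1, G3=0, G4=1, G5=1 → Y1=0, Y2=1; observed Y1=1, Y2=0. Eliminates G1 stuck-at-0, G1 inverted output, G3 stuck-at-0.
Only G3 inverted output is consistent with every test.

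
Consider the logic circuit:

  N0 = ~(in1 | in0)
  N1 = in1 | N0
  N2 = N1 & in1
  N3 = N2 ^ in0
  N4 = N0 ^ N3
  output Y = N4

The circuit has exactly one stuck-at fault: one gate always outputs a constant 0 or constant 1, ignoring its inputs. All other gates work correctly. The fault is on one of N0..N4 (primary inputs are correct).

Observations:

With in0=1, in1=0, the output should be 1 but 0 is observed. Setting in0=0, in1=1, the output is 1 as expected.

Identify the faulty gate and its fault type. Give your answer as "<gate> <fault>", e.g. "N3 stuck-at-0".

N2 stuck-at-1

Fault-free values for test 1 (in0=1, in1=0): N0=0, N1=0, N2=0, N3=1, N4=1, giving Y=1. Observed 0.
Test 1: faults giving observed 0 are {N0 stuck-at-1, N2 stuck-at-1, N3 stuck-at-0, N4 stuck-at-0}.
Test 2 (in0=0, in1=1): fault-free N0=0, N1=1, N2=1, N3=1, N4=1 → 1; observed 1. Eliminates N0 stuck-at-1, N3 stuck-at-0, N4 stuck-at-0.
Only N2 stuck-at-1 is consistent with every test.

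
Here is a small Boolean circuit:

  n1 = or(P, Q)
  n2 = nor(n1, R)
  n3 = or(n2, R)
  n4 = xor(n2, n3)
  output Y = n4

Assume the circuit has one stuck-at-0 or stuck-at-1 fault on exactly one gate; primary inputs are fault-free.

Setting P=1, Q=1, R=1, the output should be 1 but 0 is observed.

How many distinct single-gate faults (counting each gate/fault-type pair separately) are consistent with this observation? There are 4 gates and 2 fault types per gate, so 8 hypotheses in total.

Fault-free: n1=1, n2=0, n3=1, n4=1 → 1. Observed 0.
  n1 stuck-at-0: output 1 ✗
  n1 stuck-at-1: output 1 ✗
  n2 stuck-at-0: output 1 ✗
  n2 stuck-at-1: output 0 ✓
  n3 stuck-at-0: output 0 ✓
  n3 stuck-at-1: output 1 ✗
  n4 stuck-at-0: output 0 ✓
  n4 stuck-at-1: output 1 ✗
Consistent faults: {n2 stuck-at-1, n3 stuck-at-0, n4 stuck-at-0} — 3 in all.

3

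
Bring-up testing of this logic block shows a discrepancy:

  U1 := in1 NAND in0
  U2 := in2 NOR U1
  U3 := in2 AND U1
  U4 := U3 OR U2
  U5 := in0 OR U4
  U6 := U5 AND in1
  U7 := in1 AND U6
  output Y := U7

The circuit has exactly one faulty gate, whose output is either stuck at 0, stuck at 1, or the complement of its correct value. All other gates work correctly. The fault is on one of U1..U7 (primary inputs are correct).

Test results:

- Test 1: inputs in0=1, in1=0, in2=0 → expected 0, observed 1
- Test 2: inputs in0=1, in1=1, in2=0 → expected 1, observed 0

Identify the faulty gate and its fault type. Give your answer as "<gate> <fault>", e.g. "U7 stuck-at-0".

U7 inverted output

Fault-free values for test 1 (in0=1, in1=0, in2=0): U1=1, U2=0, U3=0, U4=0, U5=1, U6=0, U7=0, giving Y=0. Observed 1.
Test 1: faults giving observed 1 are {U7 stuck-at-1, U7 inverted output}.
Test 2 (in0=1, in1=1, in2=0): fault-free U1=0, U2=1, U3=0, U4=1, U5=1, U6=1, U7=1 → 1; observed 0. Eliminates U7 stuck-at-1.
Only U7 inverted output is consistent with every test.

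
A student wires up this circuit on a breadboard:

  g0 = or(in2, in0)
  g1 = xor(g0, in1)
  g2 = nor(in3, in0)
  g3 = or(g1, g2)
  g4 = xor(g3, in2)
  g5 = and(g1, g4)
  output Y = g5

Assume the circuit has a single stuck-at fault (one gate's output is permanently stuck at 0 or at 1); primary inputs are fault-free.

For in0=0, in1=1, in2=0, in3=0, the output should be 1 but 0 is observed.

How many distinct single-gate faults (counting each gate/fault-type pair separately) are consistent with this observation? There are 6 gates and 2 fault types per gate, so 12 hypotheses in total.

Fault-free: g0=0, g1=1, g2=1, g3=1, g4=1, g5=1 → 1. Observed 0.
  g0 stuck-at-0: output 1 ✗
  g0 stuck-at-1: output 0 ✓
  g1 stuck-at-0: output 0 ✓
  g1 stuck-at-1: output 1 ✗
  g2 stuck-at-0: output 1 ✗
  g2 stuck-at-1: output 1 ✗
  g3 stuck-at-0: output 0 ✓
  g3 stuck-at-1: output 1 ✗
  g4 stuck-at-0: output 0 ✓
  g4 stuck-at-1: output 1 ✗
  g5 stuck-at-0: output 0 ✓
  g5 stuck-at-1: output 1 ✗
Consistent faults: {g0 stuck-at-1, g1 stuck-at-0, g3 stuck-at-0, g4 stuck-at-0, g5 stuck-at-0} — 5 in all.

5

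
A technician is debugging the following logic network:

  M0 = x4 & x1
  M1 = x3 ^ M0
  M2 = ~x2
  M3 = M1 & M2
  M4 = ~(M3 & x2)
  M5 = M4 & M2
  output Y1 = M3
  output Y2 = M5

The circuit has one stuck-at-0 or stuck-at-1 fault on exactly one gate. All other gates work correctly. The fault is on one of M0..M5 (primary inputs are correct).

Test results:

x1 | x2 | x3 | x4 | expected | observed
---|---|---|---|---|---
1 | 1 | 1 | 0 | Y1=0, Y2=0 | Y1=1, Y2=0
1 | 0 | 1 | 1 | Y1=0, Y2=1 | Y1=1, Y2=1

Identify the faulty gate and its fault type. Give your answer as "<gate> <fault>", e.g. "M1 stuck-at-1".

Fault-free values for test 1 (x1=1, x2=1, x3=1, x4=0): M0=0, M1=1, M2=0, M3=0, M4=1, M5=0, giving Y1=0, Y2=0. Observed Y1=1, Y2=0.
Test 1: faults giving observed Y1=1, Y2=0 are {M2 stuck-at-1, M3 stuck-at-1}.
Test 2 (x1=1, x2=0, x3=1, x4=1): fault-free M0=1, M1=0, M2=1, M3=0, M4=1, M5=1 → Y1=0, Y2=1; observed Y1=1, Y2=1. Eliminates M2 stuck-at-1.
Only M3 stuck-at-1 is consistent with every test.

M3 stuck-at-1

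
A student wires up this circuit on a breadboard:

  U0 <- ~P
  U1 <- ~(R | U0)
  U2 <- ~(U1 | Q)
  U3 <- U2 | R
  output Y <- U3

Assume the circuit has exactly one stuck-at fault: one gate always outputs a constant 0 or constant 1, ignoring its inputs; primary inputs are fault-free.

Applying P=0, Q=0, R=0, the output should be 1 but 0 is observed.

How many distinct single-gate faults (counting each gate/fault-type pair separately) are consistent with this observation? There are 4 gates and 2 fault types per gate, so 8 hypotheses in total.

4

Fault-free: U0=1, U1=0, U2=1, U3=1 → 1. Observed 0.
  U0 stuck-at-0: output 0 ✓
  U0 stuck-at-1: output 1 ✗
  U1 stuck-at-0: output 1 ✗
  U1 stuck-at-1: output 0 ✓
  U2 stuck-at-0: output 0 ✓
  U2 stuck-at-1: output 1 ✗
  U3 stuck-at-0: output 0 ✓
  U3 stuck-at-1: output 1 ✗
Consistent faults: {U0 stuck-at-0, U1 stuck-at-1, U2 stuck-at-0, U3 stuck-at-0} — 4 in all.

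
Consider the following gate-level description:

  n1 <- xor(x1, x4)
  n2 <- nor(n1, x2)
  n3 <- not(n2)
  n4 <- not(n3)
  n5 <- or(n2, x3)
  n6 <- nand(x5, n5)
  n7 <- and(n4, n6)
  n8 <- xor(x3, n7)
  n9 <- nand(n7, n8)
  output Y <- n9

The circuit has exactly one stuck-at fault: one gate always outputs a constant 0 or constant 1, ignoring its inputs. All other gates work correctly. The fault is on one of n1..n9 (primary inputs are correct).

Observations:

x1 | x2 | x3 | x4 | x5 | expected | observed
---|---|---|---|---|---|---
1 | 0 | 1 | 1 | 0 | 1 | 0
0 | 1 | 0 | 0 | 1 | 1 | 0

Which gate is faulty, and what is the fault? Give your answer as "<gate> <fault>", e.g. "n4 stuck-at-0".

Fault-free values for test 1 (x1=1, x2=0, x3=1, x4=1, x5=0): n1=0, n2=1, n3=0, n4=1, n5=1, n6=1, n7=1, n8=0, n9=1, giving Y=1. Observed 0.
Test 1: faults giving observed 0 are {n8 stuck-at-1, n9 stuck-at-0}.
Test 2 (x1=0, x2=1, x3=0, x4=0, x5=1): fault-free n1=0, n2=0, n3=1, n4=0, n5=0, n6=1, n7=0, n8=0, n9=1 → 1; observed 0. Eliminates n8 stuck-at-1.
Only n9 stuck-at-0 is consistent with every test.

n9 stuck-at-0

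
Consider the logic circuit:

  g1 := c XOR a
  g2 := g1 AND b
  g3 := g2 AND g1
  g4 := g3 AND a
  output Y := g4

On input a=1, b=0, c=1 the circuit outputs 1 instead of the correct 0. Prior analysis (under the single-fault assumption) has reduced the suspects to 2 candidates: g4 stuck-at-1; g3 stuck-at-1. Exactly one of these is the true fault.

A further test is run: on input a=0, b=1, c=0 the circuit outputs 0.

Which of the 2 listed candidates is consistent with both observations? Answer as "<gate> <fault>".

Evaluate each candidate on input a=0, b=1, c=0:
  g4 stuck-at-1: g1=0, g2=0, g3=0, g4=1 [stuck-at-1] → 1 — eliminated
  g3 stuck-at-1: g1=0, g2=0, g3=1 [stuck-at-1], g4=0 → 0 — matches
Only g3 stuck-at-1 reproduces the observed 0.

g3 stuck-at-1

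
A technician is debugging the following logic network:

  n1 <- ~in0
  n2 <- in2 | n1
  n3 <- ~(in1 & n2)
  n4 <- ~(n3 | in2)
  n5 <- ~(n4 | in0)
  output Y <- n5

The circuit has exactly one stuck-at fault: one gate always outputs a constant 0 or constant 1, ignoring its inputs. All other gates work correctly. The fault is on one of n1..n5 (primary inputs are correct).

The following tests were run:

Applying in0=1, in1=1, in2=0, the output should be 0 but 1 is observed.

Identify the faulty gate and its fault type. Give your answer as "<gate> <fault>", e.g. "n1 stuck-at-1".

n5 stuck-at-1

Fault-free values for test 1 (in0=1, in1=1, in2=0): n1=0, n2=0, n3=1, n4=0, n5=0, giving Y=0. Observed 1.
Test 1: faults giving observed 1 are {n5 stuck-at-1}.
Only n5 stuck-at-1 is consistent with every test.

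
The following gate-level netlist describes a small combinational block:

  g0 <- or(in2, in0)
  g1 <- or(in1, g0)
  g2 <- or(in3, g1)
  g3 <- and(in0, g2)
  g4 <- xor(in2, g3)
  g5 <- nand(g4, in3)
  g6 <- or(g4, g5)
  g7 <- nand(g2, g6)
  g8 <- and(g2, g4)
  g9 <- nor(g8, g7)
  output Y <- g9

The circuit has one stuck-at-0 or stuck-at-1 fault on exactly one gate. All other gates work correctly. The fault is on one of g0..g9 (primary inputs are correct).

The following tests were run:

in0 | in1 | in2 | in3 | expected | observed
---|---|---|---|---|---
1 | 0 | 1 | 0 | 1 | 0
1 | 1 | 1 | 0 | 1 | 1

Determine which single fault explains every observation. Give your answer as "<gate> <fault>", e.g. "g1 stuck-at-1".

g0 stuck-at-0

Fault-free values for test 1 (in0=1, in1=0, in2=1, in3=0): g0=1, g1=1, g2=1, g3=1, g4=0, g5=1, g6=1, g7=0, g8=0, g9=1, giving Y=1. Observed 0.
Test 1: faults giving observed 0 are {g0 stuck-at-0, g1 stuck-at-0, g2 stuck-at-0, g3 stuck-at-0, g4 stuck-at-1, g5 stuck-at-0, g6 stuck-at-0, g7 stuck-at-1, g8 stuck-at-1, g9 stuck-at-0}.
Test 2 (in0=1, in1=1, in2=1, in3=0): fault-free g0=1, g1=1, g2=1, g3=1, g4=0, g5=1, g6=1, g7=0, g8=0, g9=1 → 1; observed 1. Eliminates g1 stuck-at-0, g2 stuck-at-0, g3 stuck-at-0, g4 stuck-at-1, g5 stuck-at-0, g6 stuck-at-0, g7 stuck-at-1, g8 stuck-at-1, g9 stuck-at-0.
Only g0 stuck-at-0 is consistent with every test.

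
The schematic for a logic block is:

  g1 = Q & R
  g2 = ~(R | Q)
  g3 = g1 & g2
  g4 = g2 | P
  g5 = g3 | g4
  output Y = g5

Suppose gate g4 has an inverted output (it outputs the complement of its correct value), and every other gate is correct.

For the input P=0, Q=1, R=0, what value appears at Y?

1

Propagate with g4 forced: g1=0, g2=0, g3=0, g4=1 [inverted output], g5=1.
So Y = 1. (Without the fault it would be 0.)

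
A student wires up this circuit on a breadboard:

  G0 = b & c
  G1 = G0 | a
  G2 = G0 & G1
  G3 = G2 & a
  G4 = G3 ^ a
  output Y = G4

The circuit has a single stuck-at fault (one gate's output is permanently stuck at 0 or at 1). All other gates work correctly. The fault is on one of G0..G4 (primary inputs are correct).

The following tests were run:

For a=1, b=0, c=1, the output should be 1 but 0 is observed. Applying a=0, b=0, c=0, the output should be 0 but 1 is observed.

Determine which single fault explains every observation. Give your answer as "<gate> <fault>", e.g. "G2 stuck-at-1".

Fault-free values for test 1 (a=1, b=0, c=1): G0=0, G1=1, G2=0, G3=0, G4=1, giving Y=1. Observed 0.
Test 1: faults giving observed 0 are {G0 stuck-at-1, G2 stuck-at-1, G3 stuck-at-1, G4 stuck-at-0}.
Test 2 (a=0, b=0, c=0): fault-free G0=0, G1=0, G2=0, G3=0, G4=0 → 0; observed 1. Eliminates G0 stuck-at-1, G2 stuck-at-1, G4 stuck-at-0.
Only G3 stuck-at-1 is consistent with every test.

G3 stuck-at-1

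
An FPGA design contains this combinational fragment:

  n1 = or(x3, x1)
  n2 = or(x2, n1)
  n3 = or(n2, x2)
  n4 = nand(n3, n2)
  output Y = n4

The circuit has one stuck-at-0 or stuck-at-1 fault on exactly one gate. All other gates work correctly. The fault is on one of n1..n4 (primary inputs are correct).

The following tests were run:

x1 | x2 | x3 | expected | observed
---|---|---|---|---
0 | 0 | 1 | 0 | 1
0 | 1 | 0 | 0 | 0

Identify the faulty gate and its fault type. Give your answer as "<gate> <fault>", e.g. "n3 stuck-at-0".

n1 stuck-at-0

Fault-free values for test 1 (x1=0, x2=0, x3=1): n1=1, n2=1, n3=1, n4=0, giving Y=0. Observed 1.
Test 1: faults giving observed 1 are {n1 stuck-at-0, n2 stuck-at-0, n3 stuck-at-0, n4 stuck-at-1}.
Test 2 (x1=0, x2=1, x3=0): fault-free n1=0, n2=1, n3=1, n4=0 → 0; observed 0. Eliminates n2 stuck-at-0, n3 stuck-at-0, n4 stuck-at-1.
Only n1 stuck-at-0 is consistent with every test.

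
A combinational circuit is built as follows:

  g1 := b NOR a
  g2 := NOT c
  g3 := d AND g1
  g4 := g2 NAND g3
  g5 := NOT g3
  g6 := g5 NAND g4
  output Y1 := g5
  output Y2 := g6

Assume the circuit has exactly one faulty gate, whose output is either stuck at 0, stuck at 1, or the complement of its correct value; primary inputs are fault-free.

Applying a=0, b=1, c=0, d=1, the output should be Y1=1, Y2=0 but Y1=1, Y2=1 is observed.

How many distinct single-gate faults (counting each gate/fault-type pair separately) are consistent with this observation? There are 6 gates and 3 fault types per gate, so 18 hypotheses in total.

4

Fault-free: g1=0, g2=1, g3=0, g4=1, g5=1, g6=0 → Y1=1, Y2=0. Observed Y1=1, Y2=1.
  g1: none of the 3 fault types match ✗
  g2: none of the 3 fault types match ✗
  g3: none of the 3 fault types match ✗
  g4: stuck-at-0, inverted output ✓; others ✗
  g5: none of the 3 fault types match ✗
  g6: stuck-at-1, inverted output ✓; others ✗
Consistent faults: {g4 stuck-at-0, g4 inverted output, g6 stuck-at-1, g6 inverted output} — 4 in all.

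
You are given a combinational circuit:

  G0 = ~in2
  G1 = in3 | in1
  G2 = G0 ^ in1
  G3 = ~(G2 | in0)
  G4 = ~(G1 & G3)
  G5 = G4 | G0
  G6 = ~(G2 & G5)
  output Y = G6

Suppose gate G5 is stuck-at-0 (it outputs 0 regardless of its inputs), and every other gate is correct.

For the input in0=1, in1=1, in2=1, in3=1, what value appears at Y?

1

Propagate with G5 forced: G0=0, G1=1, G2=1, G3=0, G4=1, G5=0 [stuck-at-0], G6=1.
So Y = 1. (Without the fault it would be 0.)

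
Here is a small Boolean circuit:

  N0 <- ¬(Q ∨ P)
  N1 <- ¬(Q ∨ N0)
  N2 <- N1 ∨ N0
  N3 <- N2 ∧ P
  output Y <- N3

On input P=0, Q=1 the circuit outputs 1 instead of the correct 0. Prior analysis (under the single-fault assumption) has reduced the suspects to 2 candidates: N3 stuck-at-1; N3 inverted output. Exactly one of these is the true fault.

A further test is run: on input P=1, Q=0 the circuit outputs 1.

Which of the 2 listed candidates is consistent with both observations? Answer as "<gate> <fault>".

Evaluate each candidate on input P=1, Q=0:
  N3 stuck-at-1: N0=0, N1=1, N2=1, N3=1 [stuck-at-1] → 1 — matches
  N3 inverted output: N0=0, N1=1, N2=1, N3=0 [inverted output] → 0 — eliminated
Only N3 stuck-at-1 reproduces the observed 1.

N3 stuck-at-1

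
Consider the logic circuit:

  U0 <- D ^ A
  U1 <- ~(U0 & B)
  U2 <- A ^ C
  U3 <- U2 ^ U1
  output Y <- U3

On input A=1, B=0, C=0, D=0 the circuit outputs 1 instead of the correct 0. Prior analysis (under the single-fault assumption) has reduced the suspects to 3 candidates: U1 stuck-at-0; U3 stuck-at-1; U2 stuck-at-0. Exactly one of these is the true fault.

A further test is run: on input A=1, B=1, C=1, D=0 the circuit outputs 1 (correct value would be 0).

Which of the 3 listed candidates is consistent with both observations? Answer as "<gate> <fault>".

U3 stuck-at-1

Evaluate each candidate on input A=1, B=1, C=1, D=0:
  U1 stuck-at-0: U0=1, U1=0 [stuck-at-0], U2=0, U3=0 → 0 — eliminated
  U3 stuck-at-1: U0=1, U1=0, U2=0, U3=1 [stuck-at-1] → 1 — matches
  U2 stuck-at-0: U0=1, U1=0, U2=0 [stuck-at-0], U3=0 → 0 — eliminated
Only U3 stuck-at-1 reproduces the observed 1.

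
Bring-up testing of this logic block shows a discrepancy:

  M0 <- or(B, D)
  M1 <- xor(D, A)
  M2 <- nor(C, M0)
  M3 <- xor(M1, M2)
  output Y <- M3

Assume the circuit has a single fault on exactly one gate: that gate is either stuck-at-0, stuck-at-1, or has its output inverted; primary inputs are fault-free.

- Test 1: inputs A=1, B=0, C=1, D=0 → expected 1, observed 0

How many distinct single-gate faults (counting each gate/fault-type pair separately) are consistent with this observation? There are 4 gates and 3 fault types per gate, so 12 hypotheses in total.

Fault-free: M0=0, M1=1, M2=0, M3=1 → 1. Observed 0.
  M0 stuck-at-0: output 1 ✗
  M0 stuck-at-1: output 1 ✗
  M0 inverted output: output 1 ✗
  M1 stuck-at-0: output 0 ✓
  M1 stuck-at-1: output 1 ✗
  M1 inverted output: output 0 ✓
  M2 stuck-at-0: output 1 ✗
  M2 stuck-at-1: output 0 ✓
  M2 inverted output: output 0 ✓
  M3 stuck-at-0: output 0 ✓
  M3 stuck-at-1: output 1 ✗
  M3 inverted output: output 0 ✓
Consistent faults: {M1 stuck-at-0, M1 inverted output, M2 stuck-at-1, M2 inverted output, M3 stuck-at-0, M3 inverted output} — 6 in all.

6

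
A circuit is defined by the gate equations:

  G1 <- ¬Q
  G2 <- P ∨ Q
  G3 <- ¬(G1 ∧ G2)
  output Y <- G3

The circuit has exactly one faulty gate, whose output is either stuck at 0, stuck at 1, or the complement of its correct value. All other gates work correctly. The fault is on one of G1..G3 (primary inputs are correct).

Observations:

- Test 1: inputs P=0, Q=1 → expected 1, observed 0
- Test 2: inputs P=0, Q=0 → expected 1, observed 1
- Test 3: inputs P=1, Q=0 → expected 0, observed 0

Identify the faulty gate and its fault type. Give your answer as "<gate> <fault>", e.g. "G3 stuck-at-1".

Fault-free values for test 1 (P=0, Q=1): G1=0, G2=1, G3=1, giving Y=1. Observed 0.
Test 1: faults giving observed 0 are {G1 stuck-at-1, G1 inverted output, G3 stuck-at-0, G3 inverted output}.
Test 2 (P=0, Q=0): fault-free G1=1, G2=0, G3=1 → 1; observed 1. Eliminates G3 stuck-at-0, G3 inverted output.
Test 3 (P=1, Q=0): fault-free G1=1, G2=1, G3=0 → 0; observed 0. Eliminates G1 inverted output.
Only G1 stuck-at-1 is consistent with every test.

G1 stuck-at-1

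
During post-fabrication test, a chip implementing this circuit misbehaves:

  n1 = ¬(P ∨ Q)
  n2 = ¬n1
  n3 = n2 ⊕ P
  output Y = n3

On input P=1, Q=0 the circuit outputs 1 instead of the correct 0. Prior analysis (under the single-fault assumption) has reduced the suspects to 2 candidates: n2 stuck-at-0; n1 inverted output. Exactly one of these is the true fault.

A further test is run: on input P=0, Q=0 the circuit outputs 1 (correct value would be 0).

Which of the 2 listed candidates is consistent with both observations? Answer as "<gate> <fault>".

Evaluate each candidate on input P=0, Q=0:
  n2 stuck-at-0: n1=1, n2=0 [stuck-at-0], n3=0 → 0 — eliminated
  n1 inverted output: n1=0 [inverted output], n2=1, n3=1 → 1 — matches
Only n1 inverted output reproduces the observed 1.

n1 inverted output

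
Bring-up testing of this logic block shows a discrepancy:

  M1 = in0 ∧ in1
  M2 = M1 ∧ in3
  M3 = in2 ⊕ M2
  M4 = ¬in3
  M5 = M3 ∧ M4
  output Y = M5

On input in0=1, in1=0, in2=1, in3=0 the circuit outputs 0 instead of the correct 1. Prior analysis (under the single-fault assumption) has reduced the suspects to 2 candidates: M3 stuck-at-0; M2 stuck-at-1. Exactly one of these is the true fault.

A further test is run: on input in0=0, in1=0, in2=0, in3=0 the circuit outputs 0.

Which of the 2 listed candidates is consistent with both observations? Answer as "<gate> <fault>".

M3 stuck-at-0

Evaluate each candidate on input in0=0, in1=0, in2=0, in3=0:
  M3 stuck-at-0: M1=0, M2=0, M3=0 [stuck-at-0], M4=1, M5=0 → 0 — matches
  M2 stuck-at-1: M1=0, M2=1 [stuck-at-1], M3=1, M4=1, M5=1 → 1 — eliminated
Only M3 stuck-at-0 reproduces the observed 0.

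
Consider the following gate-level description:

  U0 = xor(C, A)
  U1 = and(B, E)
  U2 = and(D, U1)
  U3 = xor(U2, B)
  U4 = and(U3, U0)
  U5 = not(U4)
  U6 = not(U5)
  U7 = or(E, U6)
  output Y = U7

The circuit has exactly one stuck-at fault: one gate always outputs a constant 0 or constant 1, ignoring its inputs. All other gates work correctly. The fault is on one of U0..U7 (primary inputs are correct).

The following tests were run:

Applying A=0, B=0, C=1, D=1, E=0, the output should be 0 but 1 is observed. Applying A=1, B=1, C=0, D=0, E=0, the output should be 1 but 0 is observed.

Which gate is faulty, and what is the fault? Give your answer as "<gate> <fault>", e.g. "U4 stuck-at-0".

U2 stuck-at-1

Fault-free values for test 1 (A=0, B=0, C=1, D=1, E=0): U0=1, U1=0, U2=0, U3=0, U4=0, U5=1, U6=0, U7=0, giving Y=0. Observed 1.
Test 1: faults giving observed 1 are {U1 stuck-at-1, U2 stuck-at-1, U3 stuck-at-1, U4 stuck-at-1, U5 stuck-at-0, U6 stuck-at-1, U7 stuck-at-1}.
Test 2 (A=1, B=1, C=0, D=0, E=0): fault-free U0=1, U1=0, U2=0, U3=1, U4=1, U5=0, U6=1, U7=1 → 1; observed 0. Eliminates U1 stuck-at-1, U3 stuck-at-1, U4 stuck-at-1, U5 stuck-at-0, U6 stuck-at-1, U7 stuck-at-1.
Only U2 stuck-at-1 is consistent with every test.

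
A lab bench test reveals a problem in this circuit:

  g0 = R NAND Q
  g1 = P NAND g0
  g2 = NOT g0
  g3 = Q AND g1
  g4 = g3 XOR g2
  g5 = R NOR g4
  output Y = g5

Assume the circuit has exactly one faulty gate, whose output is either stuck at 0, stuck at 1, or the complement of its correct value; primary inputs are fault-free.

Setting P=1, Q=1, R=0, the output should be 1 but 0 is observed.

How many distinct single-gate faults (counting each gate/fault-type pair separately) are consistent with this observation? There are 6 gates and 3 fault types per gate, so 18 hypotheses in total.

Fault-free: g0=1, g1=0, g2=0, g3=0, g4=0, g5=1 → 1. Observed 0.
  g0: none of the 3 fault types match ✗
  g1: stuck-at-1, inverted output ✓; others ✗
  g2: stuck-at-1, inverted output ✓; others ✗
  g3: stuck-at-1, inverted output ✓; others ✗
  g4: stuck-at-1, inverted output ✓; others ✗
  g5: stuck-at-0, inverted output ✓; others ✗
Consistent faults: {g1 stuck-at-1, g1 inverted output, g2 stuck-at-1, g2 inverted output, g3 stuck-at-1, g3 inverted output, g4 stuck-at-1, g4 inverted output, g5 stuck-at-0, g5 inverted output} — 10 in all.

10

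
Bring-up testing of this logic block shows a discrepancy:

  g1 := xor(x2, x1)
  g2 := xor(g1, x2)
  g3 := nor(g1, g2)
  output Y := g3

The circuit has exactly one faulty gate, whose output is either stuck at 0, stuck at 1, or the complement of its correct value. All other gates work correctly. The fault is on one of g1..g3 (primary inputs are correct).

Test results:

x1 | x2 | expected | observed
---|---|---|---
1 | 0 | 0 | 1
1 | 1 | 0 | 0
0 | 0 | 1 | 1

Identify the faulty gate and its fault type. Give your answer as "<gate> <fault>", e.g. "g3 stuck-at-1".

Fault-free values for test 1 (x1=1, x2=0): g1=1, g2=1, g3=0, giving Y=0. Observed 1.
Test 1: faults giving observed 1 are {g1 stuck-at-0, g1 inverted output, g3 stuck-at-1, g3 inverted output}.
Test 2 (x1=1, x2=1): fault-free g1=0, g2=1, g3=0 → 0; observed 0. Eliminates g3 stuck-at-1, g3 inverted output.
Test 3 (x1=0, x2=0): fault-free g1=0, g2=0, g3=1 → 1; observed 1. Eliminates g1 inverted output.
Only g1 stuck-at-0 is consistent with every test.

g1 stuck-at-0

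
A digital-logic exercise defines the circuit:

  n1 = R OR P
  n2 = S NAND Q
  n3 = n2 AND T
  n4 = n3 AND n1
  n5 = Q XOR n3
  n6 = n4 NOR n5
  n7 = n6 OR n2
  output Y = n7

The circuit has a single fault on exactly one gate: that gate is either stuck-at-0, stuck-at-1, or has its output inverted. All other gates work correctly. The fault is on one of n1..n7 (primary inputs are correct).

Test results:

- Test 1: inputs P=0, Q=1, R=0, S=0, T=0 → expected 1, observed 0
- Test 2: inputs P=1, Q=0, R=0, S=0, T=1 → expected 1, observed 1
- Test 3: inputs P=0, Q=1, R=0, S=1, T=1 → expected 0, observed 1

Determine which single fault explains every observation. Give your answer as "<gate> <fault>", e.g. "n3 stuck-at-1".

n2 inverted output

Fault-free values for test 1 (P=0, Q=1, R=0, S=0, T=0): n1=0, n2=1, n3=0, n4=0, n5=1, n6=0, n7=1, giving Y=1. Observed 0.
Test 1: faults giving observed 0 are {n2 stuck-at-0, n2 inverted output, n7 stuck-at-0, n7 inverted output}.
Test 2 (P=1, Q=0, R=0, S=0, T=1): fault-free n1=1, n2=1, n3=1, n4=1, n5=1, n6=0, n7=1 → 1; observed 1. Eliminates n7 stuck-at-0, n7 inverted output.
Test 3 (P=0, Q=1, R=0, S=1, T=1): fault-free n1=0, n2=0, n3=0, n4=0, n5=1, n6=0, n7=0 → 0; observed 1. Eliminates n2 stuck-at-0.
Only n2 inverted output is consistent with every test.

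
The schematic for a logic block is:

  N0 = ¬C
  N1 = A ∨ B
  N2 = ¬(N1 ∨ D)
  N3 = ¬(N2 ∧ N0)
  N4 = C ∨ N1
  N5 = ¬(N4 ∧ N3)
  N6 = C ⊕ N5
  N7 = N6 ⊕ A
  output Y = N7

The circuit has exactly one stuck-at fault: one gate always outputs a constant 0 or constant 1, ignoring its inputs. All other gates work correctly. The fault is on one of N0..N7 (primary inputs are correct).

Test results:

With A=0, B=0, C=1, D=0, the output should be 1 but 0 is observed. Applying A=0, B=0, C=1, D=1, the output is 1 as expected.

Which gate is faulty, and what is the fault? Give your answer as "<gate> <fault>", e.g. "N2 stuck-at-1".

Fault-free values for test 1 (A=0, B=0, C=1, D=0): N0=0, N1=0, N2=1, N3=1, N4=1, N5=0, N6=1, N7=1, giving Y=1. Observed 0.
Test 1: faults giving observed 0 are {N0 stuck-at-1, N3 stuck-at-0, N4 stuck-at-0, N5 stuck-at-1, N6 stuck-at-0, N7 stuck-at-0}.
Test 2 (A=0, B=0, C=1, D=1): fault-free N0=0, N1=0, N2=0, N3=1, N4=1, N5=0, N6=1, N7=1 → 1; observed 1. Eliminates N3 stuck-at-0, N4 stuck-at-0, N5 stuck-at-1, N6 stuck-at-0, N7 stuck-at-0.
Only N0 stuck-at-1 is consistent with every test.

N0 stuck-at-1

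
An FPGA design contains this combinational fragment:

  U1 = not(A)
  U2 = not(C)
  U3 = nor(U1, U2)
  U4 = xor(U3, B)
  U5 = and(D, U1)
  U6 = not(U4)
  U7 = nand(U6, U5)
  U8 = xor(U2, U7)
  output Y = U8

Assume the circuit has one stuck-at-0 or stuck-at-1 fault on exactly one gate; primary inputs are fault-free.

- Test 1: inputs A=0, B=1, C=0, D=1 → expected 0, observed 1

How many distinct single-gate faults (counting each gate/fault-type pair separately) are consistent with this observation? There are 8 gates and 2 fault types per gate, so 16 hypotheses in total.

6

Fault-free: U1=1, U2=1, U3=0, U4=1, U5=1, U6=0, U7=1, U8=0 → 0. Observed 1.
  U1: none of the 2 fault types match ✗
  U2: stuck-at-0 ✓; others ✗
  U3: stuck-at-1 ✓; others ✗
  U4: stuck-at-0 ✓; others ✗
  U5: none of the 2 fault types match ✗
  U6: stuck-at-1 ✓; others ✗
  U7: stuck-at-0 ✓; others ✗
  U8: stuck-at-1 ✓; others ✗
Consistent faults: {U2 stuck-at-0, U3 stuck-at-1, U4 stuck-at-0, U6 stuck-at-1, U7 stuck-at-0, U8 stuck-at-1} — 6 in all.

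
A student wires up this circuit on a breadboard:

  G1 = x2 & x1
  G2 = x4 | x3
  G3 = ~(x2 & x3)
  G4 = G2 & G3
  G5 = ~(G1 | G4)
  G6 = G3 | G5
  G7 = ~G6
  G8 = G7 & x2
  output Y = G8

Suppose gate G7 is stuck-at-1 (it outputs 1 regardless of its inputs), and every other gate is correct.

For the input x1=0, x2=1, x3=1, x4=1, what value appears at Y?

Propagate with G7 forced: G1=0, G2=1, G3=0, G4=0, G5=1, G6=1, G7=1 [stuck-at-1], G8=1.
So Y = 1. (Without the fault it would be 0.)

1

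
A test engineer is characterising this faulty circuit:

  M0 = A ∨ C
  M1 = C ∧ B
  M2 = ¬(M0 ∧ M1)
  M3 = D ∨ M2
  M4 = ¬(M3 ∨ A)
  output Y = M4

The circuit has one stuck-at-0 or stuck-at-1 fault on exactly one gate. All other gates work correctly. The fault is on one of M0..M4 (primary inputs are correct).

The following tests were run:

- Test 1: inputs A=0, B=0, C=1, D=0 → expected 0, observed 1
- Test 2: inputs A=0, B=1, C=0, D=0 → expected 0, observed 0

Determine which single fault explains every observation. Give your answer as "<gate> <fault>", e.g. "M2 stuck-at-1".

M1 stuck-at-1

Fault-free values for test 1 (A=0, B=0, C=1, D=0): M0=1, M1=0, M2=1, M3=1, M4=0, giving Y=0. Observed 1.
Test 1: faults giving observed 1 are {M1 stuck-at-1, M2 stuck-at-0, M3 stuck-at-0, M4 stuck-at-1}.
Test 2 (A=0, B=1, C=0, D=0): fault-free M0=0, M1=0, M2=1, M3=1, M4=0 → 0; observed 0. Eliminates M2 stuck-at-0, M3 stuck-at-0, M4 stuck-at-1.
Only M1 stuck-at-1 is consistent with every test.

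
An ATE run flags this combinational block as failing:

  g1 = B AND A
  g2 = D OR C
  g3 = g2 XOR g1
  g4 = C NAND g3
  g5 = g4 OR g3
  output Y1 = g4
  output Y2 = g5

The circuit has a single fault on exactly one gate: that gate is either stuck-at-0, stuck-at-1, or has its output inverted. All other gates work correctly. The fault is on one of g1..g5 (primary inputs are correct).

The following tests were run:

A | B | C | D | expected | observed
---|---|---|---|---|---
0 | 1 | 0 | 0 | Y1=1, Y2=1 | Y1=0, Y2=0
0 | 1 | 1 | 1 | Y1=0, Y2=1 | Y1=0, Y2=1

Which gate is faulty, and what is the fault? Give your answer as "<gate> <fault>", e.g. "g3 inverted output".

g4 stuck-at-0

Fault-free values for test 1 (A=0, B=1, C=0, D=0): g1=0, g2=0, g3=0, g4=1, g5=1, giving Y1=1, Y2=1. Observed Y1=0, Y2=0.
Test 1: faults giving observed Y1=0, Y2=0 are {g4 stuck-at-0, g4 inverted output}.
Test 2 (A=0, B=1, C=1, D=1): fault-free g1=0, g2=1, g3=1, g4=0, g5=1 → Y1=0, Y2=1; observed Y1=0, Y2=1. Eliminates g4 inverted output.
Only g4 stuck-at-0 is consistent with every test.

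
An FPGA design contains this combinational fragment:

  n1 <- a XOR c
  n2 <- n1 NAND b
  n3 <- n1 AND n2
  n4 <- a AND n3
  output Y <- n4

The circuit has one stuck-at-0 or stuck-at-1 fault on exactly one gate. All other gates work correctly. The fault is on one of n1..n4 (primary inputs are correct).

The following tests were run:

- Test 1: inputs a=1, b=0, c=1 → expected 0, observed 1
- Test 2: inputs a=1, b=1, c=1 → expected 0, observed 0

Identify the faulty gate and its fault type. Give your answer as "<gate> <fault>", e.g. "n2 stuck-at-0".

n1 stuck-at-1

Fault-free values for test 1 (a=1, b=0, c=1): n1=0, n2=1, n3=0, n4=0, giving Y=0. Observed 1.
Test 1: faults giving observed 1 are {n1 stuck-at-1, n3 stuck-at-1, n4 stuck-at-1}.
Test 2 (a=1, b=1, c=1): fault-free n1=0, n2=1, n3=0, n4=0 → 0; observed 0. Eliminates n3 stuck-at-1, n4 stuck-at-1.
Only n1 stuck-at-1 is consistent with every test.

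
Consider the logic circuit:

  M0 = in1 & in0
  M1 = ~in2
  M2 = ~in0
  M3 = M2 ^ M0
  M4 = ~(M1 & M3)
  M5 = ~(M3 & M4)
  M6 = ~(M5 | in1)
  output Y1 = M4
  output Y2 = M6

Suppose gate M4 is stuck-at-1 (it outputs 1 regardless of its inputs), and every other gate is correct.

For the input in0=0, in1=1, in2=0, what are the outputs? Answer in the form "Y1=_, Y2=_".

Propagate with M4 forced: M0=0, M1=1, M2=1, M3=1, M4=1 [stuck-at-1], M5=0, M6=0.
So the outputs are Y1=1, Y2=0. (Without the fault they would be Y1=0, Y2=0.)

Y1=1, Y2=0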